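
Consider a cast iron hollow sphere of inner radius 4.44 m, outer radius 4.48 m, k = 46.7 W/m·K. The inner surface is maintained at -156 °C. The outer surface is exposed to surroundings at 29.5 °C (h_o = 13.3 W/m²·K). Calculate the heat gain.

Treat each layer as a resistance in series:
  R_cast iron = (1/4.44 − 1/4.48)/(4πk) = 0.002011/(4π·46.7) = 3.427×10^-6 K/W
  R_conv,out = 1/(4πr²h) = 1/(4π·4.48²·13.3) = 2.981×10^-4 K/W
ΣR = 3.427×10^-6 + 2.981×10^-4 = 3.015×10^-4 K/W
Q = ΔT/ΣR = (-156 °C − 29.5 °C)/3.015×10^-4 = -6.15×10^5 W
(Negative Q ⇒ heat flows inward; heat gain = 6.15×10^5 W.)

Q = 6.15×10^5 W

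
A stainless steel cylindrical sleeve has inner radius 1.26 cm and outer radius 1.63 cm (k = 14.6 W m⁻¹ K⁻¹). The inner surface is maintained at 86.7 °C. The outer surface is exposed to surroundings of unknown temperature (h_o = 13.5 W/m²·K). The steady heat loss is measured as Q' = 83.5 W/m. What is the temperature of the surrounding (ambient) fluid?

T_out = 26.1 °C

Series resistances:
  R'_stainless steel = ln(0.0163/0.0126)/(2πk) = 0.2575/(2π·14.6) = 0.002807 m·K/W
  R'_conv,out = 1/(2πr h) = 1/(2π·0.0163·13.5) = 0.7233 m·K/W
ΣR = 0.7261 m·K/W
ΔT = Q'·ΣR = 83.5 × 0.7261 = 60.63 K
Heat flows outward, so T_out = T_in − ΔT = 86.7 − 60.63 = 26.1 °C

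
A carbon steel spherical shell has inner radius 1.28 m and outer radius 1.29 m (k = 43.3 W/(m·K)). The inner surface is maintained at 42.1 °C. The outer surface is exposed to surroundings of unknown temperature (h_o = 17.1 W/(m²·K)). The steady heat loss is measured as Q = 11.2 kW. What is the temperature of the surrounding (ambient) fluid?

Sum the resistances:
  R_carbon steel = (1/1.28 − 1/1.29)/(4πk) = 0.006056/(4π·43.3) = 1.113×10^-5 K/W
  R_conv,out = 1/(4πr²h) = 1/(4π·1.29²·17.1) = 0.002796 K/W
ΣR = 0.002808 K/W
ΔT = Q·ΣR = 11200 × 0.002808 = 31.45 K
Heat flows outward, so T_out = T_in − ΔT = 42.1 − 31.45 = 10.7 °C

T_out = 10.7 °C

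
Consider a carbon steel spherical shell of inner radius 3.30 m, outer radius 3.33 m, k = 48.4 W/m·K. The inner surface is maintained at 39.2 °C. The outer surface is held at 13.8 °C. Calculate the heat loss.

Q = 4πk·ΔT/(1/r₁ − 1/r₂) = 4π × 48.4 × 25.4 / (1/3.30 − 1/3.33) = 5.66×10^6 W

Q = 5660 kW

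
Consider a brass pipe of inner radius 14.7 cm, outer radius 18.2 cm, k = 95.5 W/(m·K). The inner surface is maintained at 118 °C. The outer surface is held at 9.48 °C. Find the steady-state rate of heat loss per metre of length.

Q' = 305 kW/m

Q' = 2πk·ΔT/ln(r₂/r₁) = 2π × 95.5 × 108.52 / ln(0.182/0.147) = 3.05×10^5 W/m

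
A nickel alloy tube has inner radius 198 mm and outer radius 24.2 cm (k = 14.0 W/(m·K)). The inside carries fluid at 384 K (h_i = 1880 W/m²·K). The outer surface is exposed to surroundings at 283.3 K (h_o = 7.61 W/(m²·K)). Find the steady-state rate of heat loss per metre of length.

Resistance network (inner→outer):
  R'_conv,in = 1/(2πr h) = 1/(2π·0.198·1880) = 4.276×10^-4 m·K/W
  R'_nickel alloy = ln(0.242/0.198)/(2πk) = 0.2007/(2π·14.0) = 0.002281 m·K/W
  R'_conv,out = 1/(2πr h) = 1/(2π·0.242·7.61) = 0.08642 m·K/W
ΣR = 4.276×10^-4 + 0.002281 + 0.08642 = 0.08913 m·K/W
Q' = ΔT/ΣR = (384 K − 283.3 K)/0.08913 = 1130 W/m

Q' = 1130 W/m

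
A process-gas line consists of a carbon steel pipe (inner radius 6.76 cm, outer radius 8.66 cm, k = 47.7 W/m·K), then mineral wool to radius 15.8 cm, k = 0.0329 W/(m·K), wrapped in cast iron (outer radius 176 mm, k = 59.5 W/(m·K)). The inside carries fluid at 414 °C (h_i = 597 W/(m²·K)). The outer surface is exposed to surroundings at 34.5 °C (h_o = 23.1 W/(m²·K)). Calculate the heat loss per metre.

Q' = 129 W/m

Resistance network (inner→outer):
  R'_conv,in = 1/(2πr h) = 1/(2π·0.0676·597) = 0.003944 m·K/W
  R'_carbon steel = ln(0.0866/0.0676)/(2πk) = 0.2477/(2π·47.7) = 8.264×10^-4 m·K/W
  R'_mineral wool = ln(0.158/0.0866)/(2πk) = 0.6013/(2π·0.0329) = 2.909 m·K/W
  R'_cast iron = ln(0.176/0.158)/(2πk) = 0.1079/(2π·59.5) = 2.886×10^-4 m·K/W
  R'_conv,out = 1/(2πr h) = 1/(2π·0.176·23.1) = 0.03915 m·K/W
ΣR = 0.003944 + 8.264×10^-4 + 2.909 + 2.886×10^-4 + 0.03915 = 2.953 m·K/W
Q' = ΔT/ΣR = (414 °C − 34.5 °C)/2.953 = 129 W/m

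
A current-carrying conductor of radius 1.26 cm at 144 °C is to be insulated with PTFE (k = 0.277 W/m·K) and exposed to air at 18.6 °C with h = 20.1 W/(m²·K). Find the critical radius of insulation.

r_cr = 1.38 cm

For a cylinder, r_cr = k_ins/h = 0.277/20.1 = 0.0138 m = 1.38 cm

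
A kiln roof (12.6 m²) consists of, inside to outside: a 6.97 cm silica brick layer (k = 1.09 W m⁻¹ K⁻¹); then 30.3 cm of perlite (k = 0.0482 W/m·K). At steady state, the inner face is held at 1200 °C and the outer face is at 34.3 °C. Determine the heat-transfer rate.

Resistance network (inner→outer):
  R_silica brick = L/(kA) = 0.0697/(1.09·12.6) = 0.005075 K/W
  R_perlite = L/(kA) = 0.303/(0.0482·12.6) = 0.4989 K/W
ΣR = 0.005075 + 0.4989 = 0.5040 K/W
Q = ΔT/ΣR = (1200 °C − 34.3 °C)/0.5040 = 2310 W

Q = 2310 W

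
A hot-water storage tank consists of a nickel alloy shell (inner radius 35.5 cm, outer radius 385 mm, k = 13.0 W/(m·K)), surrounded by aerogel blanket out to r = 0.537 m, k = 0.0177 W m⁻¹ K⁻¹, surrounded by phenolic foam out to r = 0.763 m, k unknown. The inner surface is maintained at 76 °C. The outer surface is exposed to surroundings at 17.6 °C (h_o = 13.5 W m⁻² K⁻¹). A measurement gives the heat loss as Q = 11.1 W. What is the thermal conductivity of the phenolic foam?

k = 0.0226 W/m·K

ΣR = ΔT/Q = |76 − 17.6|/11.1 = 5.261 K/W
Known resistances:
  R_nickel alloy = (1/0.355 − 1/0.385)/(4πk) = 0.2195/(4π·13.0) = 0.001344 K/W
  R_aerogel blanket = (1/0.385 − 1/0.537)/(4πk) = 0.7352/(4π·0.0177) = 3.305 K/W
  R_conv,out = 1/(4πr²h) = 1/(4π·0.763²·13.5) = 0.01013 K/W
R_phenolic foam = ΣR − ΣR_known = 5.261 − 3.316 = 1.945 K/W
(1/r₁−1/r₂)/(4πk) = 1.945 ⇒ k = 0.5516/(4π·1.945) = 0.0226 W/m·K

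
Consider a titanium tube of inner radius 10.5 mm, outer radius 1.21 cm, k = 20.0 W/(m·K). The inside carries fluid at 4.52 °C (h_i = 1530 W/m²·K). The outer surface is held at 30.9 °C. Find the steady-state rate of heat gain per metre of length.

Series thermal resistances, inner to outer:
  R'_conv,in = 1/(2πr h) = 1/(2π·0.0105·1530) = 0.009907 m·K/W
  R'_titanium = ln(0.0121/0.0105)/(2πk) = 0.1418/(2π·20.0) = 0.001129 m·K/W
ΣR = 0.009907 + 0.001129 = 0.01104 m·K/W
Q' = ΔT/ΣR = (4.52 °C − 30.9 °C)/0.01104 = -2390 W/m
(Negative Q' ⇒ heat flows inward; heat gain = 2390 W/m.)

Q' = 2.39 kW/m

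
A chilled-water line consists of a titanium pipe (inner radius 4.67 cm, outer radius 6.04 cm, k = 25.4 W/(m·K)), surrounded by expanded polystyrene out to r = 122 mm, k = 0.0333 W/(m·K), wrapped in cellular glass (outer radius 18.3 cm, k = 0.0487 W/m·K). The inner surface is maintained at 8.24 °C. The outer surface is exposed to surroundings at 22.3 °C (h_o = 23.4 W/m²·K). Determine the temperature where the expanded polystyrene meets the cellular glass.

Treat each layer as a resistance in series:
  R'_titanium = ln(0.0604/0.0467)/(2πk) = 0.2572/(2π·25.4) = 0.001612 m·K/W
  R'_expanded polystyrene = ln(0.122/0.0604)/(2πk) = 0.7030/(2π·0.0333) = 3.360 m·K/W
  R'_cellular glass = ln(0.183/0.122)/(2πk) = 0.4055/(2π·0.0487) = 1.325 m·K/W
  R'_conv,out = 1/(2πr h) = 1/(2π·0.183·23.4) = 0.03717 m·K/W
ΣR = 0.001612 + 3.360 + 1.325 + 0.03717 = 4.724 m·K/W
Q' = ΔT/ΣR = (8.24 °C − 22.3 °C)/4.724 = -2.976 W/m
From the inner boundary to the expanded polystyrene/cellular glass interface, ΣR_partial = 3.362 m·K/W.
T_interface = T_in − Q'·ΣR_partial = 8.24 °C − (-2.976)(3.362) = 18.2 °C

T = 18.2 °C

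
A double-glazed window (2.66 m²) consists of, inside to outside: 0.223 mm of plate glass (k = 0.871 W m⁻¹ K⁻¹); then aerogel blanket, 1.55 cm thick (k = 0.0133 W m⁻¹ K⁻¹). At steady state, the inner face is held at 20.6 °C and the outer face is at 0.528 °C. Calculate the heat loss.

Treat each layer as a resistance in series:
  R_plate glass = L/(kA) = 2.23×10^-4/(0.871·2.66) = 9.625×10^-5 K/W
  R_aerogel blanket = L/(kA) = 0.0155/(0.0133·2.66) = 0.4381 K/W
ΣR = 9.625×10^-5 + 0.4381 = 0.4382 K/W
Q = ΔT/ΣR = (20.6 °C − 0.528 °C)/0.4382 = 45.8 W

Q = 45.8 W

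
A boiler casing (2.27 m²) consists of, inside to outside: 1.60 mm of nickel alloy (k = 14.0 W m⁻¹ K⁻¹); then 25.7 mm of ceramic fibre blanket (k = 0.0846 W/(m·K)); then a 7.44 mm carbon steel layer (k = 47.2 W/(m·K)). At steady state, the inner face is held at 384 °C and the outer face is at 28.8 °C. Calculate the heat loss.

Series thermal resistances, inner to outer:
  R_nickel alloy = L/(kA) = 0.00160/(14.0·2.27) = 5.035×10^-5 K/W
  R_ceramic fibre blanket = L/(kA) = 0.0257/(0.0846·2.27) = 0.1338 K/W
  R_carbon steel = L/(kA) = 0.00744/(47.2·2.27) = 6.944×10^-5 K/W
ΣR = 5.035×10^-5 + 0.1338 + 6.944×10^-5 = 0.1339 K/W
Q = ΔT/ΣR = (384 °C − 28.8 °C)/0.1339 = 2650 W

Q = 2650 W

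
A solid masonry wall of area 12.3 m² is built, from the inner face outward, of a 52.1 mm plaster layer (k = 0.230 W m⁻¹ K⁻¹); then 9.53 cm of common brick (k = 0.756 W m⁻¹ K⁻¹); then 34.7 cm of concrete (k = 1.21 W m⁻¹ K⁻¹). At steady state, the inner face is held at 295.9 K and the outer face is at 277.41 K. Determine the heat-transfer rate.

Treat each layer as a resistance in series:
  R_plaster = L/(kA) = 0.0521/(0.230·12.3) = 0.01842 K/W
  R_common brick = L/(kA) = 0.0953/(0.756·12.3) = 0.01025 K/W
  R_concrete = L/(kA) = 0.347/(1.21·12.3) = 0.02332 K/W
ΣR = 0.01842 + 0.01025 + 0.02332 = 0.05199 K/W
Q = ΔT/ΣR = (295.9 K − 277.41 K)/0.05199 = 356 W

Q = 356 W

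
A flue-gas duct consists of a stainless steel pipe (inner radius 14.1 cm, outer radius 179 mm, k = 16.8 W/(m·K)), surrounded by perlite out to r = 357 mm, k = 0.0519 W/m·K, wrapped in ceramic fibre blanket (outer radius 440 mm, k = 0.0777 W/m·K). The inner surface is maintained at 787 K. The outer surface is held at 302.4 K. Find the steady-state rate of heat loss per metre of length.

Q' = 190 W/m

Resistance network (inner→outer):
  R'_stainless steel = ln(0.179/0.141)/(2πk) = 0.2386/(2π·16.8) = 0.002261 m·K/W
  R'_perlite = ln(0.357/0.179)/(2πk) = 0.6903/(2π·0.0519) = 2.117 m·K/W
  R'_ceramic fibre blanket = ln(0.440/0.357)/(2πk) = 0.2090/(2π·0.0777) = 0.4282 m·K/W
ΣR = 0.002261 + 2.117 + 0.4282 = 2.547 m·K/W
Q' = ΔT/ΣR = (787 K − 302.4 K)/2.547 = 190 W/m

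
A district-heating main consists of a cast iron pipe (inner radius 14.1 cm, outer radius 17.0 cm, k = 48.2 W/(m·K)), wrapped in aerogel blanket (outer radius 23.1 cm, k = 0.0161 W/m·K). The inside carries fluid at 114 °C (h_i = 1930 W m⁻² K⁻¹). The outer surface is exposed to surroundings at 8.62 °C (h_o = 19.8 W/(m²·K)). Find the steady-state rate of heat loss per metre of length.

Q' = 34.4 W/m

Treat each layer as a resistance in series:
  R'_conv,in = 1/(2πr h) = 1/(2π·0.141·1930) = 5.848×10^-4 m·K/W
  R'_cast iron = ln(0.170/0.141)/(2πk) = 0.1870/(2π·48.2) = 6.176×10^-4 m·K/W
  R'_aerogel blanket = ln(0.231/0.170)/(2πk) = 0.3066/(2π·0.0161) = 3.031 m·K/W
  R'_conv,out = 1/(2πr h) = 1/(2π·0.231·19.8) = 0.03480 m·K/W
ΣR = 5.848×10^-4 + 6.176×10^-4 + 3.031 + 0.03480 = 3.067 m·K/W
Q' = ΔT/ΣR = (114 °C − 8.62 °C)/3.067 = 34.4 W/m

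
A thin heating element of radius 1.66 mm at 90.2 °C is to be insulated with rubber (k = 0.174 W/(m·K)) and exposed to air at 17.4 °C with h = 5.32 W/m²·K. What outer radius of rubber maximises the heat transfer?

For a cylinder, r_cr = k_ins/h = 0.174/5.32 = 0.0327 m = 3.27 cm

r_cr = 3.27 cm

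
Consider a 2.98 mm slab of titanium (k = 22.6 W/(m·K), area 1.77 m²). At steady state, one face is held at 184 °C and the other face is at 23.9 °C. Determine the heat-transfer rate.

Q = kA·ΔT/L = 22.6 × 1.77 × |184 °C − 23.9 °C| / 0.00298 = 2.15×10^6 W

Q = 2.15×10^6 W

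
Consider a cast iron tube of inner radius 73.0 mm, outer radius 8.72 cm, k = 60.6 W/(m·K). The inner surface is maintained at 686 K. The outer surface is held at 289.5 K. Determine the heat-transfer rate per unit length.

Q' = 2πk·ΔT/ln(r₂/r₁) = 2π × 60.6 × 396.5 / ln(0.0872/0.0730) = 8.49×10^5 W/m

Q' = 8.49×10^5 W/m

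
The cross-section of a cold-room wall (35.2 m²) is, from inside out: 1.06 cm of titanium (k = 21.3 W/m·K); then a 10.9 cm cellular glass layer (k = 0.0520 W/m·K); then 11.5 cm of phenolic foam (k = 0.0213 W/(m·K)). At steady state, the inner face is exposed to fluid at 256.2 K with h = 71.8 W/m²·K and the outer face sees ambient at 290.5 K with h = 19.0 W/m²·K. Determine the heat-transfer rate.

Q = 160 W

Resistance network (inner→outer):
  R_conv,in = 1/(hA) = 1/(71.8·35.2) = 3.957×10^-4 K/W
  R_titanium = L/(kA) = 0.0106/(21.3·35.2) = 1.414×10^-5 K/W
  R_cellular glass = L/(kA) = 0.109/(0.0520·35.2) = 0.05955 K/W
  R_phenolic foam = L/(kA) = 0.115/(0.0213·35.2) = 0.1534 K/W
  R_conv,out = 1/(hA) = 1/(19.0·35.2) = 0.001495 K/W
ΣR = 3.957×10^-4 + 1.414×10^-5 + 0.05955 + 0.1534 + 0.001495 = 0.2149 K/W
Q = ΔT/ΣR = (256.2 K − 290.5 K)/0.2149 = -160 W
(Negative Q ⇒ heat flows inward; heat gain = 160 W.)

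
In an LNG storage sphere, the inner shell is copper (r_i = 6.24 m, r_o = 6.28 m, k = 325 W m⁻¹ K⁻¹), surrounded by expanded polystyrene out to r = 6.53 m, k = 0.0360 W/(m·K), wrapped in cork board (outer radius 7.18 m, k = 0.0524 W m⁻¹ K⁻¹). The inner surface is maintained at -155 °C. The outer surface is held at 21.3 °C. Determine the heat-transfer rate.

Q = 5110 W

Series thermal resistances, inner to outer:
  R_copper = (1/6.24 − 1/6.28)/(4πk) = 0.001021/(4π·325) = 2.499×10^-7 K/W
  R_expanded polystyrene = (1/6.28 − 1/6.53)/(4πk) = 0.006096/(4π·0.0360) = 0.01348 K/W
  R_cork board = (1/6.53 − 1/7.18)/(4πk) = 0.01386/(4π·0.0524) = 0.02105 K/W
ΣR = 2.499×10^-7 + 0.01348 + 0.02105 = 0.03453 K/W
Q = ΔT/ΣR = (-155 °C − 21.3 °C)/0.03453 = -5110 W
(Negative Q ⇒ heat flows inward; heat gain = 5110 W.)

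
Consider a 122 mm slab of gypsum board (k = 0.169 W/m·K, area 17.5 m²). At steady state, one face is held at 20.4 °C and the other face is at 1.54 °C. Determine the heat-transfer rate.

Q = 457 W

Q = kA·ΔT/L = 0.169 × 17.5 × |20.4 °C − 1.54 °C| / 0.122 = 457 W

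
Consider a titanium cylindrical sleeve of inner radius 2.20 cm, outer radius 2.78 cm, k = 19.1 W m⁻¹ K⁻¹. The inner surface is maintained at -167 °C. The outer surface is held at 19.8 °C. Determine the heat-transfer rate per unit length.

Q' = 95.8 kW/m

Q' = 2πk·ΔT/ln(r₂/r₁) = 2π × 19.1 × 186.8 / ln(0.0278/0.0220) = 95800 W/m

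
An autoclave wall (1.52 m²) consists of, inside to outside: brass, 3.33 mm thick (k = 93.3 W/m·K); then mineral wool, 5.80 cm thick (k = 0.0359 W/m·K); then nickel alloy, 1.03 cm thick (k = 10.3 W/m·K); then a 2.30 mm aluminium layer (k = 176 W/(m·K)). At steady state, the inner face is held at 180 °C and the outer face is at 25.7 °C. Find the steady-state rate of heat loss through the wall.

Q = 145 W

Treat each layer as a resistance in series:
  R_brass = L/(kA) = 0.00333/(93.3·1.52) = 2.348×10^-5 K/W
  R_mineral wool = L/(kA) = 0.0580/(0.0359·1.52) = 1.063 K/W
  R_nickel alloy = L/(kA) = 0.0103/(10.3·1.52) = 6.579×10^-4 K/W
  R_aluminium = L/(kA) = 0.00230/(176·1.52) = 8.597×10^-6 K/W
ΣR = 2.348×10^-5 + 1.063 + 6.579×10^-4 + 8.597×10^-6 = 1.064 K/W
Q = ΔT/ΣR = (180 °C − 25.7 °C)/1.064 = 145 W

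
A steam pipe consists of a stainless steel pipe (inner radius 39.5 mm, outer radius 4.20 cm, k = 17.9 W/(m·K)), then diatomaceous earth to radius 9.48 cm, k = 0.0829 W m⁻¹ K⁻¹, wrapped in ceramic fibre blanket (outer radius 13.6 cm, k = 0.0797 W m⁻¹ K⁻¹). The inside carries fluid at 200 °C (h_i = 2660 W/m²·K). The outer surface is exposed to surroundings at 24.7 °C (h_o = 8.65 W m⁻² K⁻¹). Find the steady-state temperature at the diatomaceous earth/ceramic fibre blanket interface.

Resistance network (inner→outer):
  R'_conv,in = 1/(2πr h) = 1/(2π·0.0395·2660) = 0.001515 m·K/W
  R'_stainless steel = ln(0.0420/0.0395)/(2πk) = 0.06137/(2π·17.9) = 5.457×10^-4 m·K/W
  R'_diatomaceous earth = ln(0.0948/0.0420)/(2πk) = 0.8141/(2π·0.0829) = 1.563 m·K/W
  R'_ceramic fibre blanket = ln(0.136/0.0948)/(2πk) = 0.3609/(2π·0.0797) = 0.7207 m·K/W
  R'_conv,out = 1/(2πr h) = 1/(2π·0.136·8.65) = 0.1353 m·K/W
ΣR = 0.001515 + 5.457×10^-4 + 1.563 + 0.7207 + 0.1353 = 2.421 m·K/W
Q' = ΔT/ΣR = (200 °C − 24.7 °C)/2.421 = 72.41 W/m
From the inner boundary to the diatomaceous earth/ceramic fibre blanket interface, ΣR_partial = 1.565 m·K/W.
T_interface = T_in − Q'·ΣR_partial = 200 °C − (72.41)(1.565) = 86.7 °C

T = 86.7 °C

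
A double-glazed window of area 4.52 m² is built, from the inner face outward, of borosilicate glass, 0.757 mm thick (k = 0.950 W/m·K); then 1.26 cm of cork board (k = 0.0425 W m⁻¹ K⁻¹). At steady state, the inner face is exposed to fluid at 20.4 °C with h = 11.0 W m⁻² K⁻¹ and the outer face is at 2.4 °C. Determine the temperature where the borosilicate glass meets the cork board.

Series thermal resistances, inner to outer:
  R_conv,in = 1/(hA) = 1/(11.0·4.52) = 0.02011 K/W
  R_borosilicate glass = L/(kA) = 7.57×10^-4/(0.950·4.52) = 1.763×10^-4 K/W
  R_cork board = L/(kA) = 0.0126/(0.0425·4.52) = 0.06559 K/W
ΣR = 0.02011 + 1.763×10^-4 + 0.06559 = 0.08588 K/W
Q = ΔT/ΣR = (20.4 °C − 2.4 °C)/0.08588 = 209.6 W
From the inner boundary to the borosilicate glass/cork board interface, ΣR_partial = 0.02029 K/W.
T_interface = T_in − Q·ΣR_partial = 20.4 °C − (209.6)(0.02029) = 16.1 °C

T = 16.1 °C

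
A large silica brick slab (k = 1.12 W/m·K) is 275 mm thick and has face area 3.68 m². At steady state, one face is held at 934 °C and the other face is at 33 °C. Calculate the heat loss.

Q = 13500 W

Q = kA·ΔT/L = 1.12 × 3.68 × |934 °C − 33 °C| / 0.275 = 13500 W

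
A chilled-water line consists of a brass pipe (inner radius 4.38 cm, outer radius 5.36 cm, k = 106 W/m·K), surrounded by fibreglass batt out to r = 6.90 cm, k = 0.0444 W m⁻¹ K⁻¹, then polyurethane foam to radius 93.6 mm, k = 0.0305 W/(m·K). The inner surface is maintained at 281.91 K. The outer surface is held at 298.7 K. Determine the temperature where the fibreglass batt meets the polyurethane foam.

Series thermal resistances, inner to outer:
  R'_brass = ln(0.0536/0.0438)/(2πk) = 0.2019/(2π·106) = 3.032×10^-4 m·K/W
  R'_fibreglass batt = ln(0.0690/0.0536)/(2πk) = 0.2526/(2π·0.0444) = 0.9053 m·K/W
  R'_polyurethane foam = ln(0.0936/0.0690)/(2πk) = 0.3049/(2π·0.0305) = 1.591 m·K/W
ΣR = 3.032×10^-4 + 0.9053 + 1.591 = 2.497 m·K/W
Q' = ΔT/ΣR = (281.91 K − 298.7 K)/2.497 = -6.724 W/m
From the inner boundary to the fibreglass batt/polyurethane foam interface, ΣR_partial = 0.9056 m·K/W.
T_interface = T_in − Q'·ΣR_partial = 281.91 K − (-6.724)(0.9056) = 288.0 K

T = 288.0 K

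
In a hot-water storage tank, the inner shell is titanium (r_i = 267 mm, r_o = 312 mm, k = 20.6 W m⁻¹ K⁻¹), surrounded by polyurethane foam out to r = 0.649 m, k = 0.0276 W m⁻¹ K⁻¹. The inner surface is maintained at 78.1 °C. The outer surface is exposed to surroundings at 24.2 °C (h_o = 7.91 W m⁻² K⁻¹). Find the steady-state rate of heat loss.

Q = 11.2 W

Resistance network (inner→outer):
  R_titanium = (1/0.267 − 1/0.312)/(4πk) = 0.5402/(4π·20.6) = 0.002087 K/W
  R_polyurethane foam = (1/0.312 − 1/0.649)/(4πk) = 1.664/(4π·0.0276) = 4.799 K/W
  R_conv,out = 1/(4πr²h) = 1/(4π·0.649²·7.91) = 0.02388 K/W
ΣR = 0.002087 + 4.799 + 0.02388 = 4.825 K/W
Q = ΔT/ΣR = (78.1 °C − 24.2 °C)/4.825 = 11.2 W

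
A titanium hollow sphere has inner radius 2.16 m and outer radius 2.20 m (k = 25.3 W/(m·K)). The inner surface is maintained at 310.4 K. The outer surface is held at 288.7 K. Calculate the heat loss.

Q = 4πk·ΔT/(1/r₁ − 1/r₂) = 4π × 25.3 × 21.7 / (1/2.16 − 1/2.20) = 8.20×10^5 W

Q = 820 kW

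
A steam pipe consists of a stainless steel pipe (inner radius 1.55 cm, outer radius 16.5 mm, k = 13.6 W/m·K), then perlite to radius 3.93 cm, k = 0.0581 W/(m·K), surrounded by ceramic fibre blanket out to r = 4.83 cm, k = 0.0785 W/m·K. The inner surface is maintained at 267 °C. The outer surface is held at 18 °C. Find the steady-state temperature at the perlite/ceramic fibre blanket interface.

T = 55.2 °C

Treat each layer as a resistance in series:
  R'_stainless steel = ln(0.0165/0.0155)/(2πk) = 0.06252/(2π·13.6) = 7.316×10^-4 m·K/W
  R'_perlite = ln(0.0393/0.0165)/(2πk) = 0.8679/(2π·0.0581) = 2.377 m·K/W
  R'_ceramic fibre blanket = ln(0.0483/0.0393)/(2πk) = 0.2062/(2π·0.0785) = 0.4181 m·K/W
ΣR = 7.316×10^-4 + 2.377 + 0.4181 = 2.796 m·K/W
Q' = ΔT/ΣR = (267 °C − 18 °C)/2.796 = 89.06 W/m
From the inner boundary to the perlite/ceramic fibre blanket interface, ΣR_partial = 2.378 m·K/W.
T_interface = T_in − Q'·ΣR_partial = 267 °C − (89.06)(2.378) = 55.2 °C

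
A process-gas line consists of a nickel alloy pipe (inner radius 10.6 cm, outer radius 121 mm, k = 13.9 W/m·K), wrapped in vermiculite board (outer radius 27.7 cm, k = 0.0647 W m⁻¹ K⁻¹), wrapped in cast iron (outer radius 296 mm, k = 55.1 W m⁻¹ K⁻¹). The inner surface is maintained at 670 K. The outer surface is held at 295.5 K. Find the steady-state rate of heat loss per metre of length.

Q' = 184 W/m

Treat each layer as a resistance in series:
  R'_nickel alloy = ln(0.121/0.106)/(2πk) = 0.1324/(2π·13.9) = 0.001515 m·K/W
  R'_vermiculite board = ln(0.277/0.121)/(2πk) = 0.8282/(2π·0.0647) = 2.037 m·K/W
  R'_cast iron = ln(0.296/0.277)/(2πk) = 0.06634/(2π·55.1) = 1.916×10^-4 m·K/W
ΣR = 0.001515 + 2.037 + 1.916×10^-4 = 2.039 m·K/W
Q' = ΔT/ΣR = (670 K − 295.5 K)/2.039 = 184 W/m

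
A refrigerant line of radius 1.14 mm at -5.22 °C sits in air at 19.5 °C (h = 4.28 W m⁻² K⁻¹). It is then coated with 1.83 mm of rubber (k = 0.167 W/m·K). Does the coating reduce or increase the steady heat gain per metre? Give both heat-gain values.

Critical radius for a cylinder: r_cr = k/h = 0.0390 m = 3.90 cm.
Outer radius after coating: r₂ = 0.00114 + 0.00183 = 0.00297 m.
Since r₁ < r_cr and r₂ ≤ r_cr, the coating moves toward the maximum at r_cr — heat gain rises.
Bare: R = 1/(2πr₁h) = 32.62 m·K/W; Q = 24.72/32.62 = 0.758 W/m.
Coated: R = R_cond + R_conv = 13.43 m·K/W; Q = 24.72/13.43 = 1.84 W/m.

increases: 0.758 → 1.84 W/m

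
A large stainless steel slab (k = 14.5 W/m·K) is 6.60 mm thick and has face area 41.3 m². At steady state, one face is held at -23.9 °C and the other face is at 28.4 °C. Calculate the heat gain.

Q = kA·ΔT/L = 14.5 × 41.3 × |-23.9 °C − 28.4 °C| / 0.00660 = 4.75×10^6 W

Q = 4750 kW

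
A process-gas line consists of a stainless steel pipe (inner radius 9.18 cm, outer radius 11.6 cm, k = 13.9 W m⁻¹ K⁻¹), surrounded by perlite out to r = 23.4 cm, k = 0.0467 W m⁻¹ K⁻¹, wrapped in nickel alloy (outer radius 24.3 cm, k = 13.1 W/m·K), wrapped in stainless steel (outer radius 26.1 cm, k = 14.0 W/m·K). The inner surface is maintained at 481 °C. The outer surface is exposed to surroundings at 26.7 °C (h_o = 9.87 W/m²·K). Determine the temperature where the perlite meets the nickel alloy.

Treat each layer as a resistance in series:
  R'_stainless steel = ln(0.116/0.0918)/(2πk) = 0.2340/(2π·13.9) = 0.002679 m·K/W
  R'_perlite = ln(0.234/0.116)/(2πk) = 0.7017/(2π·0.0467) = 2.392 m·K/W
  R'_nickel alloy = ln(0.243/0.234)/(2πk) = 0.03774/(2π·13.1) = 4.585×10^-4 m·K/W
  R'_stainless steel = ln(0.261/0.243)/(2πk) = 0.07146/(2π·14.0) = 8.124×10^-4 m·K/W
  R'_conv,out = 1/(2πr h) = 1/(2π·0.261·9.87) = 0.06178 m·K/W
ΣR = 0.002679 + 2.392 + 4.585×10^-4 + 8.124×10^-4 + 0.06178 = 2.458 m·K/W
Q' = ΔT/ΣR = (481 °C − 26.7 °C)/2.458 = 184.8 W/m
From the inner boundary to the perlite/nickel alloy interface, ΣR_partial = 2.395 m·K/W.
T_interface = T_in − Q'·ΣR_partial = 481 °C − (184.8)(2.395) = 38.4 °C

T = 38.4 °C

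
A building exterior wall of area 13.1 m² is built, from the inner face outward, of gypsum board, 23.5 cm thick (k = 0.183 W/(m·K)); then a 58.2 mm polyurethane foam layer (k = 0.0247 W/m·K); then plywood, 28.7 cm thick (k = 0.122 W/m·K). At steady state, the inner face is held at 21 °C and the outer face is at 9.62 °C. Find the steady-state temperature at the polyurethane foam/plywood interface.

T = 14.1 °C

Treat each layer as a resistance in series:
  R_gypsum board = L/(kA) = 0.235/(0.183·13.1) = 0.09803 K/W
  R_polyurethane foam = L/(kA) = 0.0582/(0.0247·13.1) = 0.1799 K/W
  R_plywood = L/(kA) = 0.287/(0.122·13.1) = 0.1796 K/W
ΣR = 0.09803 + 0.1799 + 0.1796 = 0.4575 K/W
Q = ΔT/ΣR = (21 °C − 9.62 °C)/0.4575 = 24.87 W
From the inner boundary to the polyurethane foam/plywood interface, ΣR_partial = 0.2779 K/W.
T_interface = T_in − Q·ΣR_partial = 21 °C − (24.87)(0.2779) = 14.1 °C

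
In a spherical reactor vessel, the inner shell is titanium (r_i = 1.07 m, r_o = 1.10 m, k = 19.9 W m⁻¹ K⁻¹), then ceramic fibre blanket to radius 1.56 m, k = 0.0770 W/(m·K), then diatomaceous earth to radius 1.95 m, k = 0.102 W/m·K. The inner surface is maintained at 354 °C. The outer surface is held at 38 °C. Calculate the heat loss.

Q = 838 W

Treat each layer as a resistance in series:
  R_titanium = (1/1.07 − 1/1.10)/(4πk) = 0.02549/(4π·19.9) = 1.019×10^-4 K/W
  R_ceramic fibre blanket = (1/1.10 − 1/1.56)/(4πk) = 0.2681/(4π·0.0770) = 0.2770 K/W
  R_diatomaceous earth = (1/1.56 − 1/1.95)/(4πk) = 0.1282/(4π·0.102) = 0.1000 K/W
ΣR = 1.019×10^-4 + 0.2770 + 0.1000 = 0.3771 K/W
Q = ΔT/ΣR = (354 °C − 38 °C)/0.3771 = 838 W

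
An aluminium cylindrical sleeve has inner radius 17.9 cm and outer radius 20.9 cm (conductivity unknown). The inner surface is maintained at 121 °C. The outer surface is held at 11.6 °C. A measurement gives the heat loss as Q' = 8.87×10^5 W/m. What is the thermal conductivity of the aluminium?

k = 200 W/m·K

ΣR = ΔT/Q' = |121 − 11.6|/8.87×10^5 = 1.233×10^-4 m·K/W
ln(r₂/r₁)/(2πk) = 1.233×10^-4 ⇒ k = 0.1549/(2π·1.233×10^-4) = 200 W/m·K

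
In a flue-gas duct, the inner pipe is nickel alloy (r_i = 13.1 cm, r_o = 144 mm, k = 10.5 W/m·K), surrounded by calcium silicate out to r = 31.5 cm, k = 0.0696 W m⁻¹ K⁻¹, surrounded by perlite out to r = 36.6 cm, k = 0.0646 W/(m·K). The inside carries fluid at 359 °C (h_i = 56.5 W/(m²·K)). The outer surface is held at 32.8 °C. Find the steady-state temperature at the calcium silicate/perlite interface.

T = 88.1 °C

Resistance network (inner→outer):
  R'_conv,in = 1/(2πr h) = 1/(2π·0.131·56.5) = 0.02150 m·K/W
  R'_nickel alloy = ln(0.144/0.131)/(2πk) = 0.09462/(2π·10.5) = 0.001434 m·K/W
  R'_calcium silicate = ln(0.315/0.144)/(2πk) = 0.7828/(2π·0.0696) = 1.790 m·K/W
  R'_perlite = ln(0.366/0.315)/(2πk) = 0.1501/(2π·0.0646) = 0.3697 m·K/W
ΣR = 0.02150 + 0.001434 + 1.790 + 0.3697 = 2.183 m·K/W
Q' = ΔT/ΣR = (359 °C − 32.8 °C)/2.183 = 149.4 W/m
From the inner boundary to the calcium silicate/perlite interface, ΣR_partial = 1.813 m·K/W.
T_interface = T_in − Q'·ΣR_partial = 359 °C − (149.4)(1.813) = 88.1 °C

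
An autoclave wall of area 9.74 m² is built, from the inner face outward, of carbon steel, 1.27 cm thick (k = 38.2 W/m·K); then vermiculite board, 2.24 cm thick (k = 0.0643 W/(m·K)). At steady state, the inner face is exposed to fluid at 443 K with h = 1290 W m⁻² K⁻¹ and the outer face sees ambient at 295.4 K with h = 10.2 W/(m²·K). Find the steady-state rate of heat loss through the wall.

Q = 3.21 kW

Series thermal resistances, inner to outer:
  R_conv,in = 1/(hA) = 1/(1290·9.74) = 7.959×10^-5 K/W
  R_carbon steel = L/(kA) = 0.0127/(38.2·9.74) = 3.413×10^-5 K/W
  R_vermiculite board = L/(kA) = 0.0224/(0.0643·9.74) = 0.03577 K/W
  R_conv,out = 1/(hA) = 1/(10.2·9.74) = 0.01007 K/W
ΣR = 7.959×10^-5 + 3.413×10^-5 + 0.03577 + 0.01007 = 0.04595 K/W
Q = ΔT/ΣR = (443 K − 295.4 K)/0.04595 = 3210 W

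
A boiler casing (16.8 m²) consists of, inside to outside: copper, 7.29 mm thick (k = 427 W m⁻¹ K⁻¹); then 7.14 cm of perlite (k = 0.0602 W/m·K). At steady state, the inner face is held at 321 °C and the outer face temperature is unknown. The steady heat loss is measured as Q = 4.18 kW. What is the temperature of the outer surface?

Sum the resistances:
  R_copper = L/(kA) = 0.00729/(427·16.8) = 1.016×10^-6 K/W
  R_perlite = L/(kA) = 0.0714/(0.0602·16.8) = 0.07060 K/W
ΣR = 0.07060 K/W
ΔT = Q·ΣR = 4180 × 0.07060 = 295.1 K
Heat flows outward, so T_out = T_in − ΔT = 321 − 295.1 = 25.9 °C

T_out = 25.9 °C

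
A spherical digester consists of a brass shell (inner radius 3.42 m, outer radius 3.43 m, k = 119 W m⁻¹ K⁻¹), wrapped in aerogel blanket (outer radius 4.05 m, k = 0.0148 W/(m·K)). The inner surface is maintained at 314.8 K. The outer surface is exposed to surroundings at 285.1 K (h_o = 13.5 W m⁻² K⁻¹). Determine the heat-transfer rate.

Resistance network (inner→outer):
  R_brass = (1/3.42 − 1/3.43)/(4πk) = 8.525×10^-4/(4π·119) = 5.701×10^-7 K/W
  R_aerogel blanket = (1/3.43 − 1/4.05)/(4πk) = 0.04463/(4π·0.0148) = 0.2400 K/W
  R_conv,out = 1/(4πr²h) = 1/(4π·4.05²·13.5) = 3.594×10^-4 K/W
ΣR = 5.701×10^-7 + 0.2400 + 3.594×10^-4 = 0.2404 K/W
Q = ΔT/ΣR = (314.8 K − 285.1 K)/0.2404 = 124 W

Q = 124 W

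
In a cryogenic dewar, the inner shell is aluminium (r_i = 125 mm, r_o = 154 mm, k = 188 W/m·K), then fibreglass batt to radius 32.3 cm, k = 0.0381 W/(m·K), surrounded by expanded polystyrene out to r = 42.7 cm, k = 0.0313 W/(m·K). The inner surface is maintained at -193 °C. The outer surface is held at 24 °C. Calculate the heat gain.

Treat each layer as a resistance in series:
  R_aluminium = (1/0.125 − 1/0.154)/(4πk) = 1.506/(4π·188) = 6.377×10^-4 K/W
  R_fibreglass batt = (1/0.154 − 1/0.323)/(4πk) = 3.398/(4π·0.0381) = 7.096 K/W
  R_expanded polystyrene = (1/0.323 − 1/0.427)/(4πk) = 0.7541/(4π·0.0313) = 1.917 K/W
ΣR = 6.377×10^-4 + 7.096 + 1.917 = 9.014 K/W
Q = ΔT/ΣR = (-193 °C − 24 °C)/9.014 = -24.1 W
(Negative Q ⇒ heat flows inward; heat gain = 24.1 W.)

Q = 24.1 W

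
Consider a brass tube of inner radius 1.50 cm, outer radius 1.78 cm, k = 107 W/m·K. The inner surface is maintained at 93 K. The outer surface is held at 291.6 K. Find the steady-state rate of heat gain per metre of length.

Q' = 2πk·ΔT/ln(r₂/r₁) = 2π × 107 × 198.6 / ln(0.0178/0.0150) = 7.80×10^5 W/m

Q' = 7.80×10^5 W/m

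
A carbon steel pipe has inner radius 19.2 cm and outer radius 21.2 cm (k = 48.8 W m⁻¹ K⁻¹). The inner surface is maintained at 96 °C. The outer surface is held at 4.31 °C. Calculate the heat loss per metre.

Q' = 2.84×10^5 W/m

Q' = 2πk·ΔT/ln(r₂/r₁) = 2π × 48.8 × 91.69 / ln(0.212/0.192) = 2.84×10^5 W/m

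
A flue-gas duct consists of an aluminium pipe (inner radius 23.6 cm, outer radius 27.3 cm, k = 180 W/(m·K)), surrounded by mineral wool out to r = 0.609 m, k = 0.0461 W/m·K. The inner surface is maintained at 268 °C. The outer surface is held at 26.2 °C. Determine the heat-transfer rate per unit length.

Q' = 87.3 W/m

Treat each layer as a resistance in series:
  R'_aluminium = ln(0.273/0.236)/(2πk) = 0.1456/(2π·180) = 1.288×10^-4 m·K/W
  R'_mineral wool = ln(0.609/0.273)/(2πk) = 0.8023/(2π·0.0461) = 2.770 m·K/W
ΣR = 1.288×10^-4 + 2.770 = 2.770 m·K/W
Q' = ΔT/ΣR = (268 °C − 26.2 °C)/2.770 = 87.3 W/m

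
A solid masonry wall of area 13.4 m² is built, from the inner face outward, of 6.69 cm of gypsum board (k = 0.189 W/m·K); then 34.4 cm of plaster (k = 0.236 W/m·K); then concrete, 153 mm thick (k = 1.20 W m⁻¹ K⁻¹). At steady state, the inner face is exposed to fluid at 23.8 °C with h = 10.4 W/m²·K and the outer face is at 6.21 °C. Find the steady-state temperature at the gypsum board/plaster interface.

Treat each layer as a resistance in series:
  R_conv,in = 1/(hA) = 1/(10.4·13.4) = 0.007176 K/W
  R_gypsum board = L/(kA) = 0.0669/(0.189·13.4) = 0.02642 K/W
  R_plaster = L/(kA) = 0.344/(0.236·13.4) = 0.1088 K/W
  R_concrete = L/(kA) = 0.153/(1.20·13.4) = 0.009515 K/W
ΣR = 0.007176 + 0.02642 + 0.1088 + 0.009515 = 0.1519 K/W
Q = ΔT/ΣR = (23.8 °C − 6.21 °C)/0.1519 = 115.8 W
From the inner boundary to the gypsum board/plaster interface, ΣR_partial = 0.03360 K/W.
T_interface = T_in − Q·ΣR_partial = 23.8 °C − (115.8)(0.03360) = 19.9 °C

T = 19.9 °C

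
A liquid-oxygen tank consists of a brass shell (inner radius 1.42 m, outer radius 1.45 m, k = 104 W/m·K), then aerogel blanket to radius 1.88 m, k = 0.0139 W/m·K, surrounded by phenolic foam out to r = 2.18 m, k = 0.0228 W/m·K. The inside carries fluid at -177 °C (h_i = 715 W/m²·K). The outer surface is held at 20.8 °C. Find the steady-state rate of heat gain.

Q = 171 W

Series thermal resistances, inner to outer:
  R_conv,in = 1/(4πr²h) = 1/(4π·1.42²·715) = 5.520×10^-5 K/W
  R_brass = (1/1.42 − 1/1.45)/(4πk) = 0.01457/(4π·104) = 1.115×10^-5 K/W
  R_aerogel blanket = (1/1.45 − 1/1.88)/(4πk) = 0.1577/(4π·0.0139) = 0.9031 K/W
  R_phenolic foam = (1/1.88 − 1/2.18)/(4πk) = 0.07320/(4π·0.0228) = 0.2555 K/W
ΣR = 5.520×10^-5 + 1.115×10^-5 + 0.9031 + 0.2555 = 1.159 K/W
Q = ΔT/ΣR = (-177 °C − 20.8 °C)/1.159 = -171 W
(Negative Q ⇒ heat flows inward; heat gain = 171 W.)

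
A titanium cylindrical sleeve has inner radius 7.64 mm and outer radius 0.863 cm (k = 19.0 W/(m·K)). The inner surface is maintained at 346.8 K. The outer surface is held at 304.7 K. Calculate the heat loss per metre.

Q' = 41200 W/m

Q' = 2πk·ΔT/ln(r₂/r₁) = 2π × 19.0 × 42.1 / ln(0.00863/0.00764) = 41200 W/m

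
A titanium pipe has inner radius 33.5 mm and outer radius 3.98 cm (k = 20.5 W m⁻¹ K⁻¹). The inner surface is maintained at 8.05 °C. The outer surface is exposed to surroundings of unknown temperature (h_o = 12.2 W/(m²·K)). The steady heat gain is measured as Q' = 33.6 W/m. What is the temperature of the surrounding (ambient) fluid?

Series resistances:
  R'_titanium = ln(0.0398/0.0335)/(2πk) = 0.1723/(2π·20.5) = 0.001338 m·K/W
  R'_conv,out = 1/(2πr h) = 1/(2π·0.0398·12.2) = 0.3278 m·K/W
ΣR = 0.3291 m·K/W
ΔT = Q'·ΣR = 33.6 × 0.3291 = 11.06 K
Heat flows inward, so T_out = T_in + ΔT = 8.05 + 11.06 = 19.1 °C

T_out = 19.1 °C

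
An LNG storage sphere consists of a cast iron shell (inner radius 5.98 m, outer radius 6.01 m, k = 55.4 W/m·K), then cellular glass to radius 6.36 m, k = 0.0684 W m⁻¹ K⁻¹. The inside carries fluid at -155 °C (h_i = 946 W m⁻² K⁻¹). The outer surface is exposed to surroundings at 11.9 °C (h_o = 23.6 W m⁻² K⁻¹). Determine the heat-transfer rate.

Q = 15500 W

Series thermal resistances, inner to outer:
  R_conv,in = 1/(4πr²h) = 1/(4π·5.98²·946) = 2.352×10^-6 K/W
  R_cast iron = (1/5.98 − 1/6.01)/(4πk) = 8.347×10^-4/(4π·55.4) = 1.199×10^-6 K/W
  R_cellular glass = (1/6.01 − 1/6.36)/(4πk) = 0.009157/(4π·0.0684) = 0.01065 K/W
  R_conv,out = 1/(4πr²h) = 1/(4π·6.36²·23.6) = 8.336×10^-5 K/W
ΣR = 2.352×10^-6 + 1.199×10^-6 + 0.01065 + 8.336×10^-5 = 0.01074 K/W
Q = ΔT/ΣR = (-155 °C − 11.9 °C)/0.01074 = -15500 W
(Negative Q ⇒ heat flows inward; heat gain = 15500 W.)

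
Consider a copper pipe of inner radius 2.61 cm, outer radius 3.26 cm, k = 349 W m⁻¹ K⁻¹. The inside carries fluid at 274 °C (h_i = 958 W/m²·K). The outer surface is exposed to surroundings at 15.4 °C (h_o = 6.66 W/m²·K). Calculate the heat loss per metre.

Treat each layer as a resistance in series:
  R'_conv,in = 1/(2πr h) = 1/(2π·0.0261·958) = 0.006365 m·K/W
  R'_copper = ln(0.0326/0.0261)/(2πk) = 0.2224/(2π·349) = 1.014×10^-4 m·K/W
  R'_conv,out = 1/(2πr h) = 1/(2π·0.0326·6.66) = 0.7330 m·K/W
ΣR = 0.006365 + 1.014×10^-4 + 0.7330 = 0.7395 m·K/W
Q' = ΔT/ΣR = (274 °C − 15.4 °C)/0.7395 = 350 W/m

Q' = 350 W/m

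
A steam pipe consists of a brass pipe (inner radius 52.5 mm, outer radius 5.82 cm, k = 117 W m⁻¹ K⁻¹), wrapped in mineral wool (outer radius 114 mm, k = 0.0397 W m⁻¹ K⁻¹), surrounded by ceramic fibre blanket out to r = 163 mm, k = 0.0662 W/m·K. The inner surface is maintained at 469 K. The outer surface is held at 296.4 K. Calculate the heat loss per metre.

Q' = 48.6 W/m

Series thermal resistances, inner to outer:
  R'_brass = ln(0.0582/0.0525)/(2πk) = 0.1031/(2π·117) = 1.402×10^-4 m·K/W
  R'_mineral wool = ln(0.114/0.0582)/(2πk) = 0.6723/(2π·0.0397) = 2.695 m·K/W
  R'_ceramic fibre blanket = ln(0.163/0.114)/(2πk) = 0.3576/(2π·0.0662) = 0.8596 m·K/W
ΣR = 1.402×10^-4 + 2.695 + 0.8596 = 3.555 m·K/W
Q' = ΔT/ΣR = (469 K − 296.4 K)/3.555 = 48.6 W/m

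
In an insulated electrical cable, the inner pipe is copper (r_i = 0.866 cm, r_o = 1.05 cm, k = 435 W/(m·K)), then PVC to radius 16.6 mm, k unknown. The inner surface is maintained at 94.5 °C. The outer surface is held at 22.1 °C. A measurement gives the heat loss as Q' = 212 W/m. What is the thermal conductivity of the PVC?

ΣR = ΔT/Q' = |94.5 − 22.1|/212 = 0.3415 m·K/W
Known resistances:
  R'_copper = ln(0.0105/0.00866)/(2πk) = 0.1927/(2π·435) = 7.049×10^-5 m·K/W
R_PVC = ΣR − ΣR_known = 0.3415 − 7.049×10^-5 = 0.3414 m·K/W
ln(r₂/r₁)/(2πk) = 0.3414 ⇒ k = 0.4580/(2π·0.3414) = 0.214 W/m·K

k = 0.214 W/m·K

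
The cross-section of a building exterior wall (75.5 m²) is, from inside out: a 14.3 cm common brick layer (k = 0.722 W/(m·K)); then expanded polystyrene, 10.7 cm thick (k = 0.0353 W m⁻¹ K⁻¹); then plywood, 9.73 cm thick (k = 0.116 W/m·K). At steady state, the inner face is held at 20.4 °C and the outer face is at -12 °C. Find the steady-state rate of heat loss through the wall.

Resistance network (inner→outer):
  R_common brick = L/(kA) = 0.143/(0.722·75.5) = 0.002623 K/W
  R_expanded polystyrene = L/(kA) = 0.107/(0.0353·75.5) = 0.04015 K/W
  R_plywood = L/(kA) = 0.0973/(0.116·75.5) = 0.01111 K/W
ΣR = 0.002623 + 0.04015 + 0.01111 = 0.05388 K/W
Q = ΔT/ΣR = (20.4 °C − -12 °C)/0.05388 = 601 W

Q = 601 W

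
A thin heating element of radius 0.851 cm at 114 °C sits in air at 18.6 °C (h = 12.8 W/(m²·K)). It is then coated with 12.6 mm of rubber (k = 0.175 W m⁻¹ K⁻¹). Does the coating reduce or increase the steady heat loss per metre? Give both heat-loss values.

increases: 65.3 → 67.4 W/m

Critical radius for a cylinder: r_cr = k/h = 0.0137 m = 1.37 cm.
Outer radius after coating: r₂ = 0.00851 + 0.0126 = 0.02111 m.
r₁ < r_cr < r₂: heat loss rises to a maximum at r_cr then falls. Whether the coating helps depends on whether Q(r₂) has dropped back below Q(r₁).
Bare: R = 1/(2πr₁h) = 1.461 m·K/W; Q = 95.4/1.461 = 65.3 W/m.
Coated: R = R_cond + R_conv = 1.415 m·K/W; Q = 95.4/1.415 = 67.4 W/m.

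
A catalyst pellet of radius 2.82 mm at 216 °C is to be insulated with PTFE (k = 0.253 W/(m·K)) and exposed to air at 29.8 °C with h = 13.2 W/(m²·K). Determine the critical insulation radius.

For a sphere, r_cr = 2k_ins/h = 2·0.253/13.2 = 0.0383 m = 3.83 cm

r_cr = 3.83 cm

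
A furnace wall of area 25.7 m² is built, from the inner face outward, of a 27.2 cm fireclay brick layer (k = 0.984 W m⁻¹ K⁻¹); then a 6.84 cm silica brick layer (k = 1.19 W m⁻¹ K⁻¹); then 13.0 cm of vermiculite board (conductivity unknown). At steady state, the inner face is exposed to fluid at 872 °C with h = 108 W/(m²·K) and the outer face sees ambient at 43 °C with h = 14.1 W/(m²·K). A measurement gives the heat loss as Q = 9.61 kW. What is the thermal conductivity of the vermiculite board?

k = 0.0721 W/m·K

ΣR = ΔT/Q = |872 − 43|/9610 = 0.08626 K/W
Known resistances:
  R_conv,in = 1/(hA) = 1/(108·25.7) = 3.603×10^-4 K/W
  R_fireclay brick = L/(kA) = 0.272/(0.984·25.7) = 0.01076 K/W
  R_silica brick = L/(kA) = 0.0684/(1.19·25.7) = 0.002237 K/W
  R_conv,out = 1/(hA) = 1/(14.1·25.7) = 0.002760 K/W
R_vermiculite board = ΣR − ΣR_known = 0.08626 − 0.01612 = 0.07014 K/W
L/(kA) = 0.07014 ⇒ k = 0.130/(0.07014·25.7) = 0.0721 W/m·K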